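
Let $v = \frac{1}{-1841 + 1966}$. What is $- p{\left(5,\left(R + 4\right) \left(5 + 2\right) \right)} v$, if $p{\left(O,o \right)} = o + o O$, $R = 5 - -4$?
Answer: $- \frac{546}{125} \approx -4.368$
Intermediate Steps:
$R = 9$ ($R = 5 + 4 = 9$)
$v = \frac{1}{125} \approx 0.008$
$p{\left(O,o \right)} = o + O o$
$- p{\left(5,\left(R + 4\right) \left(5 + 2\right) \right)} v = - \frac{\left(9 + 4\right) \left(5 + 2\right) \left(1 + 5\right)}{125} = - \frac{13 \cdot 7 \cdot 6}{125} = - \frac{91 \cdot 6}{125} = - \frac{546}{125}$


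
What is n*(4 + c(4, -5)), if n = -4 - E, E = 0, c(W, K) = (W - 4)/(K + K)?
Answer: -16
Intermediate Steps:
c(W, K) = (-4 + W)/(2*K) (c(W, K) = (-4 + W)/((2*K)) = (-4 + W)*(1/(2*K)) = (-4 + W)/(2*K))
n = -4 (n = -4 - 1*0 = -4 + 0 = -4)
n*(4 + c(4, -5)) = -4*(4 + (½)*(-4 + 4)/(-5)) = -4*(4 + (½)*(-⅕)*0) = -4*(4 + 0) = -4*4 = -16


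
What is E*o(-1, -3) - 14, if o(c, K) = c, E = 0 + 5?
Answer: -19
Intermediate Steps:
E = 5
E*o(-1, -3) - 14 = 5*(-1) - 14 = -5 - 14 = -19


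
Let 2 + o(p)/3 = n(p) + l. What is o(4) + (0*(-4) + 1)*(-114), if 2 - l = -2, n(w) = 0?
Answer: -108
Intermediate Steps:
l = 4 (l = 2 - 1*(-2) = 2 + 2 = 4)
o(p) = 6 (o(p) = -6 + 3*(0 + 4) = -6 + 3*4 = -6 + 12 = 6)
o(4) + (0*(-4) + 1)*(-114) = 6 + (0*(-4) + 1)*(-114) = 6 + (0 + 1)*(-114) = 6 + 1*(-114) = 6 - 114 = -108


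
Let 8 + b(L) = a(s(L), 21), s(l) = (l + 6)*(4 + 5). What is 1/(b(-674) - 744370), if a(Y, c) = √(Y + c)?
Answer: -248126/184699537625 - I*√5991/554098612875 ≈ -1.3434e-6 - 1.3969e-10*I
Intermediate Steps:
s(l) = 54 + 9*l (s(l) = (6 + l)*9 = 54 + 9*l)
b(L) = -8 + √(75 + 9*L) (b(L) = -8 + √((54 + 9*L) + 21) = -8 + √(75 + 9*L))
1/(b(-674) - 744370) = 1/((-8 + √(75 + 9*(-674))) - 744370) = 1/((-8 + √(75 - 6066)) - 744370) = 1/((-8 + √(-5991)) - 744370) = 1/((-8 + I*√5991) - 744370) = 1/(-744378 + I*√5991)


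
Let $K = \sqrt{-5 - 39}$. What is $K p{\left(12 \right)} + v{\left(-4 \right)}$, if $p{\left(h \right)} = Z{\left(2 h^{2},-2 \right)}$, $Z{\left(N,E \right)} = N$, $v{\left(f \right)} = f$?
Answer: $-4 + 576 i \sqrt{11} \approx -4.0 + 1910.4 i$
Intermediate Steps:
$K = 2 i \sqrt{11}$ ($K = \sqrt{-44} = 2 i \sqrt{11} \approx 6.6332 i$)
$p{\left(h \right)} = 2 h^{2}$
$K p{\left(12 \right)} + v{\left(-4 \right)} = 2 i \sqrt{11} \cdot 2 \cdot 12^{2} - 4 = 2 i \sqrt{11} \cdot 2 \cdot 144 - 4 = 2 i \sqrt{11} \cdot 288 - 4 = 576 i \sqrt{11} - 4 = -4 + 576 i \sqrt{11}$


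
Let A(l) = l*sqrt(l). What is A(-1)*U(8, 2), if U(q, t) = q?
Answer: -8*I ≈ -8.0*I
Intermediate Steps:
A(l) = l**(3/2)
A(-1)*U(8, 2) = (-1)**(3/2)*8 = -I*8 = -8*I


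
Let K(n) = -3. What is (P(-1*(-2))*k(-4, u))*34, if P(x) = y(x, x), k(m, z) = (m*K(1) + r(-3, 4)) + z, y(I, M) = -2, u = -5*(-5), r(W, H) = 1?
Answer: -2584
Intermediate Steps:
u = 25
k(m, z) = 1 + z - 3*m (k(m, z) = (m*(-3) + 1) + z = (-3*m + 1) + z = (1 - 3*m) + z = 1 + z - 3*m)
P(x) = -2
(P(-1*(-2))*k(-4, u))*34 = -2*(1 + 25 - 3*(-4))*34 = -2*(1 + 25 + 12)*34 = -2*38*34 = -76*34 = -2584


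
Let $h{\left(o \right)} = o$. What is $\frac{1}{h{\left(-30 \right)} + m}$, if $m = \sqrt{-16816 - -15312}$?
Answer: $- \frac{15}{1202} - \frac{i \sqrt{94}}{601} \approx -0.012479 - 0.016132 i$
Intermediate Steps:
$m = 4 i \sqrt{94}$ ($m = \sqrt{-16816 + 15312} = \sqrt{-1504} = 4 i \sqrt{94} \approx 38.781 i$)
$\frac{1}{h{\left(-30 \right)} + m} = \frac{1}{-30 + 4 i \sqrt{94}}$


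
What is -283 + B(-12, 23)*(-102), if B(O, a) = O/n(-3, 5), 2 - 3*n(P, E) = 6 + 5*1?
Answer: -691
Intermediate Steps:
n(P, E) = -3 (n(P, E) = ⅔ - (6 + 5*1)/3 = ⅔ - (6 + 5)/3 = ⅔ - ⅓*11 = ⅔ - 11/3 = -3)
B(O, a) = -O/3 (B(O, a) = O/(-3) = O*(-⅓) = -O/3)
-283 + B(-12, 23)*(-102) = -283 - ⅓*(-12)*(-102) = -283 + 4*(-102) = -283 - 408 = -691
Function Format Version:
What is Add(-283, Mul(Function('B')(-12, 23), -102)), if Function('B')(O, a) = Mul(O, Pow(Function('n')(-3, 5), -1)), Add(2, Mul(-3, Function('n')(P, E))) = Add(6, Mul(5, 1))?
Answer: -691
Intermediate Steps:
Function('n')(P, E) = -3 (Function('n')(P, E) = Add(Rational(2, 3), Mul(Rational(-1, 3), Add(6, Mul(5, 1)))) = Add(Rational(2, 3), Mul(Rational(-1, 3), Add(6, 5))) = Add(Rational(2, 3), Mul(Rational(-1, 3), 11)) = Add(Rational(2, 3), Rational(-11, 3)) = -3)
Function('B')(O, a) = Mul(Rational(-1, 3), O) (Function('B')(O, a) = Mul(O, Pow(-3, -1)) = Mul(O, Rational(-1, 3)) = Mul(Rational(-1, 3), O))
Add(-283, Mul(Function('B')(-12, 23), -102)) = Add(-283, Mul(Mul(Rational(-1, 3), -12), -102)) = Add(-283, Mul(4, -102)) = Add(-283, -408) = -691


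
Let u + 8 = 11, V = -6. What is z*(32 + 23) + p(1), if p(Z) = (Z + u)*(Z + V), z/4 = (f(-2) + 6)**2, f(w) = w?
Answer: 3500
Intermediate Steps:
z = 64 (z = 4*(-2 + 6)**2 = 4*4**2 = 4*16 = 64)
u = 3 (u = -8 + 11 = 3)
p(Z) = (-6 + Z)*(3 + Z) (p(Z) = (Z + 3)*(Z - 6) = (3 + Z)*(-6 + Z) = (-6 + Z)*(3 + Z))
z*(32 + 23) + p(1) = 64*(32 + 23) + (-18 + 1**2 - 3*1) = 64*55 + (-18 + 1 - 3) = 3520 - 20 = 3500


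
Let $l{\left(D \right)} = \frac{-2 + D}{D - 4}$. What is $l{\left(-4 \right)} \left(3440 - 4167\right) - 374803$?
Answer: $- \frac{1501393}{4} \approx -3.7535 \cdot 10^{5}$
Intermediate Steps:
$l{\left(D \right)} = \frac{-2 + D}{-4 + D}$
$l{\left(-4 \right)} \left(3440 - 4167\right) - 374803 = \frac{-2 - 4}{-4 - 4} \left(3440 - 4167\right) - 374803 = \frac{1}{-8} \left(-6\right) \left(3440 - 4167\right) - 374803 = \left(- \frac{1}{8}\right) \left(-6\right) \left(-727\right) - 374803 = \frac{3}{4} \left(-727\right) - 374803 = - \frac{2181}{4} - 374803 = - \frac{1501393}{4}$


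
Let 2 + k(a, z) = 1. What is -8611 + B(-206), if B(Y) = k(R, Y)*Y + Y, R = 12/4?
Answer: -8611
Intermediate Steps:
R = 3 (R = 12*(¼) = 3)
k(a, z) = -1 (k(a, z) = -2 + 1 = -1)
B(Y) = 0 (B(Y) = -Y + Y = 0)
-8611 + B(-206) = -8611 + 0 = -8611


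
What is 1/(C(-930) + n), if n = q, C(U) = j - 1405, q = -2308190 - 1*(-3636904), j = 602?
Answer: 1/1327911 ≈ 7.5306e-7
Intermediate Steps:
q = 1328714 (q = -2308190 + 3636904 = 1328714)
C(U) = -803 (C(U) = 602 - 1405 = -803)
n = 1328714
1/(C(-930) + n) = 1/(-803 + 1328714) = 1/1327911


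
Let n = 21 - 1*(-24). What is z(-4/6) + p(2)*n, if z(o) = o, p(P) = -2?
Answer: -272/3 ≈ -90.667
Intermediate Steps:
n = 45 (n = 21 + 24 = 45)
z(-4/6) + p(2)*n = -4/6 - 2*45 = -4*1/6 - 90 = -2/3 - 90 = -272/3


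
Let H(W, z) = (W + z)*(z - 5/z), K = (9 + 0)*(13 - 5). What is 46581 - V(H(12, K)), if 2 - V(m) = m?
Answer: 315727/6 ≈ 52621.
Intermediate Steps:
K = 72 (K = 9*8 = 72)
V(m) = 2 - m
46581 - V(H(12, K)) = 46581 - (2 - (-5 + 72² + 12*72 - 5*12/72)) = 46581 - (2 - (-5 + 5184 + 864 - 5*12*1/72)) = 46581 - (2 - (-5 + 5184 + 864 - ⅚)) = 46581 - (2 - 1*36253/6) = 46581 - (2 - 36253/6) = 46581 - 1*(-36241/6) = 46581 + 36241/6 = 315727/6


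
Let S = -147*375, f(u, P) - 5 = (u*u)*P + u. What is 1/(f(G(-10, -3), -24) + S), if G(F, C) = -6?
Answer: -1/55990 ≈ -1.7860e-5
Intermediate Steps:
f(u, P) = 5 + u + P*u**2 (f(u, P) = 5 + ((u*u)*P + u) = 5 + (u**2*P + u) = 5 + (P*u**2 + u) = 5 + (u + P*u**2) = 5 + u + P*u**2)
S = -55125
1/(f(G(-10, -3), -24) + S) = 1/((5 - 6 - 24*(-6)**2) - 55125) = 1/((5 - 6 - 24*36) - 55125) = 1/((5 - 6 - 864) - 55125) = 1/(-865 - 55125) = 1/(-55990) = -1/55990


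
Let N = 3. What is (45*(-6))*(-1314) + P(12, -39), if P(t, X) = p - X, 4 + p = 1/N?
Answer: 1064446/3 ≈ 3.5482e+5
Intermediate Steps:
p = -11/3 (p = -4 + 1/3 = -4 + ⅓ = -11/3 ≈ -3.6667)
P(t, X) = -11/3 - X
(45*(-6))*(-1314) + P(12, -39) = (45*(-6))*(-1314) + (-11/3 - 1*(-39)) = -270*(-1314) + (-11/3 + 39) = 354780 + 106/3 = 1064446/3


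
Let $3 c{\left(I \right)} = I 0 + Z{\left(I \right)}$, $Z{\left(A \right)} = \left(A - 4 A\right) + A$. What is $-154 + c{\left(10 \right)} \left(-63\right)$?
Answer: $266$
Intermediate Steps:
$Z{\left(A \right)} = - 2 A$ ($Z{\left(A \right)} = - 3 A + A = - 2 A$)
$c{\left(I \right)} = - \frac{2 I}{3}$ ($c{\left(I \right)} = \frac{I 0 - 2 I}{3} = \frac{0 - 2 I}{3} = \frac{\left(-2\right) I}{3} = - \frac{2 I}{3}$)
$-154 + c{\left(10 \right)} \left(-63\right) = -154 + \left(- \frac{2}{3}\right) 10 \left(-63\right) = -154 - -420 = -154 + 420 = 266$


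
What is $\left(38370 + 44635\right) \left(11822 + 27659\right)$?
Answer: $3277120405$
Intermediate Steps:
$\left(38370 + 44635\right) \left(11822 + 27659\right) = 83005 \cdot 39481 = 3277120405$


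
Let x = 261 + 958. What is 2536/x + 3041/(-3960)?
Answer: 6335581/4827240 ≈ 1.3125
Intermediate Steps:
x = 1219
2536/x + 3041/(-3960) = 2536/1219 + 3041/(-3960) = 2536*(1/1219) + 3041*(-1/3960) = 2536/1219 - 3041/3960 = 6335581/4827240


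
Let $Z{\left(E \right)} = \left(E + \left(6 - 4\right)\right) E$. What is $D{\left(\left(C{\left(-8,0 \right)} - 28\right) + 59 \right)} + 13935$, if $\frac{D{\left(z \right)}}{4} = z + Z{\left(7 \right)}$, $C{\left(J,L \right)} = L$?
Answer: $14311$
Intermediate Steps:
$Z{\left(E \right)} = E \left(2 + E\right)$ ($Z{\left(E \right)} = \left(E + 2\right) E = \left(2 + E\right) E = E \left(2 + E\right)$)
$D{\left(z \right)} = 252 + 4 z$ ($D{\left(z \right)} = 4 \left(z + 7 \left(2 + 7\right)\right) = 4 \left(z + 7 \cdot 9\right) = 4 \left(z + 63\right) = 4 \left(63 + z\right) = 252 + 4 z$)
$D{\left(\left(C{\left(-8,0 \right)} - 28\right) + 59 \right)} + 13935 = \left(252 + 4 \left(\left(0 - 28\right) + 59\right)\right) + 13935 = \left(252 + 4 \left(-28 + 59\right)\right) + 13935 = \left(252 + 4 \cdot 31\right) + 13935 = \left(252 + 124\right) + 13935 = 376 + 13935 = 14311$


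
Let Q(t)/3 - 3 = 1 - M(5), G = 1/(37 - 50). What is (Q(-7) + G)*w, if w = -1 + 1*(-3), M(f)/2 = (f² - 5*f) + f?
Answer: 940/13 ≈ 72.308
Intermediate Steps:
G = -1/13 (G = 1/(-13) = -1/13 ≈ -0.076923)
M(f) = -8*f + 2*f² (M(f) = 2*((f² - 5*f) + f) = 2*(f² - 4*f) = -8*f + 2*f²)
w = -4 (w = -1 - 3 = -4)
Q(t) = -18 (Q(t) = 9 + 3*(1 - 2*5*(-4 + 5)) = 9 + 3*(1 - 2*5) = 9 + 3*(1 - 1*10) = 9 + 3*(1 - 10) = 9 + 3*(-9) = 9 - 27 = -18)
(Q(-7) + G)*w = (-18 - 1/13)*(-4) = -235/13*(-4) = 940/13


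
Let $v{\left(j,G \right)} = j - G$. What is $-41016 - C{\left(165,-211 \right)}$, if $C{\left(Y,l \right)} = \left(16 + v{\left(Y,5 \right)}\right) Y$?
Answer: $-70056$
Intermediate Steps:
$C{\left(Y,l \right)} = Y \left(11 + Y\right)$ ($C{\left(Y,l \right)} = \left(16 + \left(Y - 5\right)\right) Y = \left(16 + \left(-5 + Y\right)\right) Y = \left(11 + Y\right) Y = Y \left(11 + Y\right)$)
$-41016 - C{\left(165,-211 \right)} = -41016 - 165 \left(11 + 165\right) = -41016 - 165 \cdot 176 = -41016 - 29040 = -70056$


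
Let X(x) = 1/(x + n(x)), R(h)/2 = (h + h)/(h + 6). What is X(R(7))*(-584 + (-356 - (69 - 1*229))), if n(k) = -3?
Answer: 10140/11 ≈ 921.82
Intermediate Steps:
R(h) = 4*h/(6 + h) (R(h) = 2*((h + h)/(h + 6)) = 2*((2*h)/(6 + h)) = 2*(2*h/(6 + h)) = 4*h/(6 + h))
X(x) = 1/(-3 + x) (X(x) = 1/(x - 3) = 1/(-3 + x))
X(R(7))*(-584 + (-356 - (69 - 1*229))) = (-584 + (-356 - (69 - 1*229)))/(-3 + 4*7/(6 + 7)) = (-584 + (-356 - (69 - 229)))/(-3 + 4*7/13) = (-584 + (-356 - 1*(-160)))/(-3 + 4*7*(1/13)) = (-584 + (-356 + 160))/(-3 + 28/13) = (-584 - 196)/(-11/13) = -13/11*(-780) = 10140/11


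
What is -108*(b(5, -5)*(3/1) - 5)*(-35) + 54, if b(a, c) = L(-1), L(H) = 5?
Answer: 37854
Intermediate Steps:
b(a, c) = 5
-108*(b(5, -5)*(3/1) - 5)*(-35) + 54 = -108*(5*(3/1) - 5)*(-35) + 54 = -108*(5*(3*1) - 5)*(-35) + 54 = -108*(5*3 - 5)*(-35) + 54 = -108*(15 - 5)*(-35) + 54 = -1080*(-35) + 54 = -108*(-350) + 54 = 37800 + 54 = 37854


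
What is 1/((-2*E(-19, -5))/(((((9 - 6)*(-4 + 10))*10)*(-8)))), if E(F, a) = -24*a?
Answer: 6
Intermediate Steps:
1/((-2*E(-19, -5))/(((((9 - 6)*(-4 + 10))*10)*(-8)))) = 1/((-(-48)*(-5))/(((((9 - 6)*(-4 + 10))*10)*(-8)))) = 1/((-2*120)/((((3*6)*10)*(-8)))) = 1/(-240/((18*10)*(-8))) = 1/(-240/(180*(-8))) = 1/(-240/(-1440)) = 1/(-240*(-1/1440)) = 1/(⅙) = 6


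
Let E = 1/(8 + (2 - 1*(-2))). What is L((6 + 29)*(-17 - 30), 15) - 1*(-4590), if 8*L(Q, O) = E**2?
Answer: 5287681/1152 ≈ 4590.0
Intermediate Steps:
E = 1/12 (E = 1/(8 + (2 + 2)) = 1/(8 + 4) = 1/12 ≈ 0.083333)
L(Q, O) = 1/1152 (L(Q, O) = (1/12)**2/8 = (1/8)*(1/144) = 1/1152)
L((6 + 29)*(-17 - 30), 15) - 1*(-4590) = 1/1152 - 1*(-4590) = 1/1152 + 4590 = 5287681/1152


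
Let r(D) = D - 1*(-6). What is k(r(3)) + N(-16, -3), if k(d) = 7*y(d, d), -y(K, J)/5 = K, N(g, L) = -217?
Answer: -532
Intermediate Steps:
y(K, J) = -5*K
r(D) = 6 + D (r(D) = D + 6 = 6 + D)
k(d) = -35*d (k(d) = 7*(-5*d) = -35*d)
k(r(3)) + N(-16, -3) = -35*(6 + 3) - 217 = -35*9 - 217 = -315 - 217 = -532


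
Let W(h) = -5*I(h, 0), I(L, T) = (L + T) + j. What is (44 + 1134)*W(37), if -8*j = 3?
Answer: -862885/4 ≈ -2.1572e+5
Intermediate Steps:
j = -3/8 (j = -⅛*3 = -3/8 ≈ -0.37500)
I(L, T) = -3/8 + L + T (I(L, T) = (L + T) - 3/8 = -3/8 + L + T)
W(h) = 15/8 - 5*h (W(h) = -5*(-3/8 + h + 0) = -5*(-3/8 + h) = 15/8 - 5*h)
(44 + 1134)*W(37) = (44 + 1134)*(15/8 - 5*37) = 1178*(15/8 - 185) = 1178*(-1465/8) = -862885/4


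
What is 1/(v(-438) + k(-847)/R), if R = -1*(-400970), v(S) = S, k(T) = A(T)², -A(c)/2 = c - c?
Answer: -1/438 ≈ -0.0022831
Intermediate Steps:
A(c) = 0 (A(c) = -2*(c - c) = -2*0 = 0)
k(T) = 0 (k(T) = 0² = 0)
R = 400970
1/(v(-438) + k(-847)/R) = 1/(-438 + 0/400970) = 1/(-438 + 0*(1/400970)) = 1/(-438 + 0) = 1/(-438) = -1/438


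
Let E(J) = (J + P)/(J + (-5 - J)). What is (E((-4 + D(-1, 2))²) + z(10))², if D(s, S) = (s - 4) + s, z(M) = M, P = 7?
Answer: 3249/25 ≈ 129.96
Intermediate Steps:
D(s, S) = -4 + 2*s (D(s, S) = (-4 + s) + s = -4 + 2*s)
E(J) = -7/5 - J/5 (E(J) = (J + 7)/(J + (-5 - J)) = (7 + J)/(-5) = (7 + J)*(-⅕) = -7/5 - J/5)
(E((-4 + D(-1, 2))²) + z(10))² = ((-7/5 - (-4 + (-4 + 2*(-1)))²/5) + 10)² = ((-7/5 - (-4 + (-4 - 2))²/5) + 10)² = ((-7/5 - (-4 - 6)²/5) + 10)² = ((-7/5 - ⅕*(-10)²) + 10)² = ((-7/5 - ⅕*100) + 10)² = ((-7/5 - 20) + 10)² = (-107/5 + 10)² = (-57/5)² = 3249/25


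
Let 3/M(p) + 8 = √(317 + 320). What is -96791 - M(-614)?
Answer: -18487089/191 - 7*√13/191 ≈ -96791.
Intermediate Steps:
M(p) = 3/(-8 + 7*√13) (M(p) = 3/(-8 + √(317 + 320)) = 3/(-8 + √637) = 3/(-8 + 7*√13))
-96791 - M(-614) = -96791 - (8/191 + 7*√13/191) = -96791 + (-8/191 - 7*√13/191) = -18487089/191 - 7*√13/191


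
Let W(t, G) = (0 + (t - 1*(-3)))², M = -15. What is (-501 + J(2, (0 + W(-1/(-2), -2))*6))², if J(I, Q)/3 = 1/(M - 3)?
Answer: 9042049/36 ≈ 2.5117e+5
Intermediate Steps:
W(t, G) = (3 + t)² (W(t, G) = (0 + (t + 3))² = (0 + (3 + t))² = (3 + t)²)
J(I, Q) = -⅙ (J(I, Q) = 3/(-15 - 3) = 3/(-18) = 3*(-1/18) = -⅙)
(-501 + J(2, (0 + W(-1/(-2), -2))*6))² = (-501 - ⅙)² = (-3007/6)² = 9042049/36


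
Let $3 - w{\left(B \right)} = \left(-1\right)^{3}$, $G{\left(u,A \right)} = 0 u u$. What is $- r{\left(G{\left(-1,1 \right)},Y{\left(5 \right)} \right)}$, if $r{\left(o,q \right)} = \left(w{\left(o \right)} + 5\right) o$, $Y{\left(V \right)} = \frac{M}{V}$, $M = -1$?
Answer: $0$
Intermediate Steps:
$Y{\left(V \right)} = - \frac{1}{V}$
$G{\left(u,A \right)} = 0$ ($G{\left(u,A \right)} = 0 u = 0$)
$w{\left(B \right)} = 4$ ($w{\left(B \right)} = 3 - \left(-1\right)^{3} = 3 - -1 = 3 + 1 = 4$)
$r{\left(o,q \right)} = 9 o$ ($r{\left(o,q \right)} = \left(4 + 5\right) o = 9 o$)
$- r{\left(G{\left(-1,1 \right)},Y{\left(5 \right)} \right)} = - 9 \cdot 0 = \left(-1\right) 0 = 0$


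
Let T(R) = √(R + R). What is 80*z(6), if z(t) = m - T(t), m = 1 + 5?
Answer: 480 - 160*√3 ≈ 202.87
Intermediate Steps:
m = 6
T(R) = √2*√R (T(R) = √(2*R) = √2*√R)
z(t) = 6 - √2*√t
80*z(6) = 80*(6 - √2*√6) = 80*(6 - 2*√3) = 480 - 160*√3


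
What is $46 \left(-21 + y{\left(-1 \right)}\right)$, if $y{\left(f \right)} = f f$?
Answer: $-920$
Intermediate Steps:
$y{\left(f \right)} = f^{2}$
$46 \left(-21 + y{\left(-1 \right)}\right) = 46 \left(-21 + \left(-1\right)^{2}\right) = 46 \left(-21 + 1\right) = 46 \left(-20\right) = -920$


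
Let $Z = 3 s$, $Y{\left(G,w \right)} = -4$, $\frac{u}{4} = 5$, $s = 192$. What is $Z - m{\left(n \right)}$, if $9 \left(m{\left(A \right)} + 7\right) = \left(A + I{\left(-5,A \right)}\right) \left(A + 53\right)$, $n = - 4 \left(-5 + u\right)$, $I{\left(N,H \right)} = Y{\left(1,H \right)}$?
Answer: $\frac{4799}{9} \approx 533.22$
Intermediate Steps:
$u = 20$ ($u = 4 \cdot 5 = 20$)
$I{\left(N,H \right)} = -4$
$n = -60$ ($n = - 4 \left(-5 + 20\right) = \left(-4\right) 15 = -60$)
$Z = 576$ ($Z = 3 \cdot 192 = 576$)
$m{\left(A \right)} = -7 + \frac{\left(-4 + A\right) \left(53 + A\right)}{9}$ ($m{\left(A \right)} = -7 + \frac{\left(A - 4\right) \left(A + 53\right)}{9} = -7 + \frac{\left(-4 + A\right) \left(53 + A\right)}{9}$)
$Z - m{\left(n \right)} = 576 - \left(- \frac{275}{9} + \frac{\left(-60\right)^{2}}{9} + \frac{49}{9} \left(-60\right)\right) = 576 - \left(- \frac{275}{9} + \frac{1}{9} \cdot 3600 - \frac{980}{3}\right) = 576 - \left(- \frac{275}{9} + 400 - \frac{980}{3}\right) = 576 - \frac{385}{9} = \frac{4799}{9}$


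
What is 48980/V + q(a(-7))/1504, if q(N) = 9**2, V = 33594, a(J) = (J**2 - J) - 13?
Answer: 38193517/25262688 ≈ 1.5119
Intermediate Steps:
a(J) = -13 + J**2 - J
q(N) = 81
48980/V + q(a(-7))/1504 = 48980/33594 + 81/1504 = 48980*(1/33594) + 81*(1/1504) = 24490/16797 + 81/1504 = 38193517/25262688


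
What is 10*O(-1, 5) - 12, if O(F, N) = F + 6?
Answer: 38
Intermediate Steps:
O(F, N) = 6 + F
10*O(-1, 5) - 12 = 10*(6 - 1) - 12 = 10*5 - 12 = 50 - 12 = 38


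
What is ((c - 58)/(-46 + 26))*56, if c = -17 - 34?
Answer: 1526/5 ≈ 305.20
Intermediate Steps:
c = -51
((c - 58)/(-46 + 26))*56 = ((-51 - 58)/(-46 + 26))*56 = -109/(-20)*56 = -109*(-1/20)*56 = (109/20)*56 = 1526/5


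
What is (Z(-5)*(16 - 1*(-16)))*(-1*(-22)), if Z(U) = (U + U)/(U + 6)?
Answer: -7040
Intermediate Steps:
Z(U) = 2*U/(6 + U) (Z(U) = (2*U)/(6 + U) = 2*U/(6 + U))
(Z(-5)*(16 - 1*(-16)))*(-1*(-22)) = ((2*(-5)/(6 - 5))*(16 - 1*(-16)))*(-1*(-22)) = ((2*(-5)/1)*(16 + 16))*22 = ((2*(-5)*1)*32)*22 = -10*32*22 = -320*22 = -7040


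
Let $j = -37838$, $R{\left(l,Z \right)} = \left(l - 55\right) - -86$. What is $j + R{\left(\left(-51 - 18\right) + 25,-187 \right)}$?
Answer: $-37851$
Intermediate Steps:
$R{\left(l,Z \right)} = 31 + l$ ($R{\left(l,Z \right)} = \left(-55 + l\right) + 86 = 31 + l$)
$j + R{\left(\left(-51 - 18\right) + 25,-187 \right)} = -37838 + \left(31 + \left(\left(-51 - 18\right) + 25\right)\right) = -37838 + \left(31 + \left(-69 + 25\right)\right) = -37838 + \left(31 - 44\right) = -37838 - 13 = -37851$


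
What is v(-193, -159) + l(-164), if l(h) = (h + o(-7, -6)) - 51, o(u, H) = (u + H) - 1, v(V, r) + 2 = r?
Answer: -390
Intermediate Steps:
v(V, r) = -2 + r
o(u, H) = -1 + H + u (o(u, H) = (H + u) - 1 = -1 + H + u)
l(h) = -65 + h (l(h) = (h + (-1 - 6 - 7)) - 51 = (h - 14) - 51 = (-14 + h) - 51 = -65 + h)
v(-193, -159) + l(-164) = (-2 - 159) + (-65 - 164) = -161 - 229 = -390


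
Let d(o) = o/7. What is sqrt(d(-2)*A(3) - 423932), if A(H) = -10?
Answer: 4*I*sqrt(1298283)/7 ≈ 651.1*I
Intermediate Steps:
d(o) = o/7 (d(o) = o*(1/7) = o/7)
sqrt(d(-2)*A(3) - 423932) = sqrt(((1/7)*(-2))*(-10) - 423932) = sqrt(-2/7*(-10) - 423932) = sqrt(20/7 - 423932) = sqrt(-2967504/7) = 4*I*sqrt(1298283)/7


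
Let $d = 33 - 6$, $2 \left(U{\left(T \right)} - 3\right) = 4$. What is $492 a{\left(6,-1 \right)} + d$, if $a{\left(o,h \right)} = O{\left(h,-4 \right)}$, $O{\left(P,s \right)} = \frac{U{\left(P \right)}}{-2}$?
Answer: $-1203$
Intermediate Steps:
$U{\left(T \right)} = 5$ ($U{\left(T \right)} = 3 + \frac{1}{2} \cdot 4 = 3 + 2 = 5$)
$O{\left(P,s \right)} = - \frac{5}{2}$ ($O{\left(P,s \right)} = \frac{5}{-2} = 5 \left(- \frac{1}{2}\right) = - \frac{5}{2}$)
$a{\left(o,h \right)} = - \frac{5}{2}$
$d = 27$
$492 a{\left(6,-1 \right)} + d = 492 \left(- \frac{5}{2}\right) + 27 = -1230 + 27 = -1203$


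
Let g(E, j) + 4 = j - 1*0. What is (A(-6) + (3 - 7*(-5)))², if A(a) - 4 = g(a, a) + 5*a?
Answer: 4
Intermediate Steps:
g(E, j) = -4 + j (g(E, j) = -4 + (j - 1*0) = -4 + (j + 0) = -4 + j)
A(a) = 6*a (A(a) = 4 + ((-4 + a) + 5*a) = 4 + (-4 + 6*a) = 6*a)
(A(-6) + (3 - 7*(-5)))² = (6*(-6) + (3 - 7*(-5)))² = (-36 + (3 + 35))² = (-36 + 38)² = 2² = 4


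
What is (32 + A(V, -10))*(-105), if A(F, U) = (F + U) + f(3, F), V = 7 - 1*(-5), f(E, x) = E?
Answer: -3885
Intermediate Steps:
V = 12 (V = 7 + 5 = 12)
A(F, U) = 3 + F + U (A(F, U) = (F + U) + 3 = 3 + F + U)
(32 + A(V, -10))*(-105) = (32 + (3 + 12 - 10))*(-105) = (32 + 5)*(-105) = 37*(-105) = -3885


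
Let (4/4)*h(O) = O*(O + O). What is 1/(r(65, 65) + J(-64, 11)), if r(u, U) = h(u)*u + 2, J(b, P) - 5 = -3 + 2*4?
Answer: 1/549262 ≈ 1.8206e-6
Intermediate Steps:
h(O) = 2*O² (h(O) = O*(O + O) = O*(2*O) = 2*O²)
J(b, P) = 10 (J(b, P) = 5 + (-3 + 2*4) = 5 + (-3 + 8) = 5 + 5 = 10)
r(u, U) = 2 + 2*u³ (r(u, U) = (2*u²)*u + 2 = 2*u³ + 2 = 2 + 2*u³)
1/(r(65, 65) + J(-64, 11)) = 1/((2 + 2*65³) + 10) = 1/((2 + 2*274625) + 10) = 1/((2 + 549250) + 10) = 1/(549252 + 10) = 1/549262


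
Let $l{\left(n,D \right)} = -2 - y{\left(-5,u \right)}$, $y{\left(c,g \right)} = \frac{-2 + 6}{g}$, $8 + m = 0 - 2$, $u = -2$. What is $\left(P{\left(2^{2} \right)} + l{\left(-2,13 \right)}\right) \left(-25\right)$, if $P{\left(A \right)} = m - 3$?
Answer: $325$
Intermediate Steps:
$m = -10$ ($m = -8 + \left(0 - 2\right) = -8 - 2 = -10$)
$y{\left(c,g \right)} = \frac{4}{g}$
$l{\left(n,D \right)} = 0$ ($l{\left(n,D \right)} = -2 - \frac{4}{-2} = -2 - 4 \left(- \frac{1}{2}\right) = -2 - -2 = -2 + 2 = 0$)
$P{\left(A \right)} = -13$ ($P{\left(A \right)} = -10 - 3 = -13$)
$\left(P{\left(2^{2} \right)} + l{\left(-2,13 \right)}\right) \left(-25\right) = \left(-13 + 0\right) \left(-25\right) = \left(-13\right) \left(-25\right) = 325$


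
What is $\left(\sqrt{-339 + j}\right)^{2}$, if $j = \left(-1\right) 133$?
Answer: $-472$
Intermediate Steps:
$j = -133$
$\left(\sqrt{-339 + j}\right)^{2} = \left(\sqrt{-339 - 133}\right)^{2} = \left(\sqrt{-472}\right)^{2} = \left(2 i \sqrt{118}\right)^{2} = -472$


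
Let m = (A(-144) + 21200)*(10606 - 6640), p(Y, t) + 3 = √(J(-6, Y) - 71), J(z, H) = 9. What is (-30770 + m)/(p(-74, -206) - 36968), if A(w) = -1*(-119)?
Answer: -3124803116864/1366854903 - 84520384*I*√62/1366854903 ≈ -2286.1 - 0.48689*I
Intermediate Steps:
A(w) = 119
p(Y, t) = -3 + I*√62 (p(Y, t) = -3 + √(9 - 71) = -3 + √(-62) = -3 + I*√62)
m = 84551154 (m = (119 + 21200)*(10606 - 6640) = 21319*3966 = 84551154)
(-30770 + m)/(p(-74, -206) - 36968) = (-30770 + 84551154)/((-3 + I*√62) - 36968) = 84520384/(-36971 + I*√62)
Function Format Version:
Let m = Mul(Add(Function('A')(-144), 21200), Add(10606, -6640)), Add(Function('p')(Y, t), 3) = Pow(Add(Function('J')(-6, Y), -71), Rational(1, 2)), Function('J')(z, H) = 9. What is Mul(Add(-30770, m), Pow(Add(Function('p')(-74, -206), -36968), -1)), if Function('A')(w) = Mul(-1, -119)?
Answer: Add(Rational(-3124803116864, 1366854903), Mul(Rational(-84520384, 1366854903), I, Pow(62, Rational(1, 2)))) ≈ Add(-2286.1, Mul(-0.48689, I))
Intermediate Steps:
Function('A')(w) = 119
Function('p')(Y, t) = Add(-3, Mul(I, Pow(62, Rational(1, 2)))) (Function('p')(Y, t) = Add(-3, Pow(Add(9, -71), Rational(1, 2))) = Add(-3, Pow(-62, Rational(1, 2))) = Add(-3, Mul(I, Pow(62, Rational(1, 2)))))
m = 84551154 (m = Mul(Add(119, 21200), Add(10606, -6640)) = Mul(21319, 3966) = 84551154)
Mul(Add(-30770, m), Pow(Add(Function('p')(-74, -206), -36968), -1)) = Mul(Add(-30770, 84551154), Pow(Add(Add(-3, Mul(I, Pow(62, Rational(1, 2)))), -36968), -1)) = Mul(84520384, Pow(Add(-36971, Mul(I, Pow(62, Rational(1, 2)))), -1))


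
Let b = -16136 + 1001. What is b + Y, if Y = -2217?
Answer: -17352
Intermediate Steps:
b = -15135
b + Y = -15135 - 2217 = -17352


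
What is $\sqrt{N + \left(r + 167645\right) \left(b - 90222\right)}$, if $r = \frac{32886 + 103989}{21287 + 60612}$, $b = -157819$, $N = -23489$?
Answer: $\frac{i \sqrt{278917556289846758359}}{81899} \approx 2.0392 \cdot 10^{5} i$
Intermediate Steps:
$r = \frac{136875}{81899} \approx 1.6713$
$\sqrt{N + \left(r + 167645\right) \left(b - 90222\right)} = \sqrt{-23489 + \left(\frac{136875}{81899} + 167645\right) \left(-157819 - 90222\right)} = \sqrt{-23489 + \frac{13730094730}{81899} \left(-248041\right)} = \sqrt{-23489 - \frac{3405626426923930}{81899}} = \sqrt{- \frac{3405628350649541}{81899}} = \frac{i \sqrt{278917556289846758359}}{81899}$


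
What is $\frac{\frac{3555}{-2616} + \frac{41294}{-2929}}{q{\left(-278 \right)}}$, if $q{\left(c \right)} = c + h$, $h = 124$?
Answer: $\frac{39479233}{393329552} \approx 0.10037$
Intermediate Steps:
$q{\left(c \right)} = 124 + c$ ($q{\left(c \right)} = c + 124 = 124 + c$)
$\frac{\frac{3555}{-2616} + \frac{41294}{-2929}}{q{\left(-278 \right)}} = \frac{\frac{3555}{-2616} + \frac{41294}{-2929}}{124 - 278} = \frac{3555 \left(- \frac{1}{2616}\right) + 41294 \left(- \frac{1}{2929}\right)}{-154} = \left(- \frac{1185}{872} - \frac{41294}{2929}\right) \left(- \frac{1}{154}\right) = \left(- \frac{39479233}{2554088}\right) \left(- \frac{1}{154}\right) = \frac{39479233}{393329552}$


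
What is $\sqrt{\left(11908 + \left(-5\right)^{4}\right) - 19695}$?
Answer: $i \sqrt{7162} \approx 84.629 i$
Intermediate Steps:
$\sqrt{\left(11908 + \left(-5\right)^{4}\right) - 19695} = \sqrt{\left(11908 + 625\right) - 19695} = \sqrt{12533 - 19695} = \sqrt{-7162} = i \sqrt{7162}$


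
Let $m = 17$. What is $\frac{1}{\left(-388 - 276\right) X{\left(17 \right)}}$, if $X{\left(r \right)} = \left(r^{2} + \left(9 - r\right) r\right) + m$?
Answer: $- \frac{1}{112880} \approx -8.859 \cdot 10^{-6}$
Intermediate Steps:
$X{\left(r \right)} = 17 + r^{2} + r \left(9 - r\right)$ ($X{\left(r \right)} = \left(r^{2} + \left(9 - r\right) r\right) + 17 = \left(r^{2} + r \left(9 - r\right)\right) + 17 = 17 + r^{2} + r \left(9 - r\right)$)
$\frac{1}{\left(-388 - 276\right) X{\left(17 \right)}} = \frac{1}{\left(-388 - 276\right) \left(17 + 9 \cdot 17\right)} = \frac{1}{\left(-664\right) \left(17 + 153\right)} = \frac{1}{\left(-664\right) 170} = \frac{1}{-112880} = - \frac{1}{112880}$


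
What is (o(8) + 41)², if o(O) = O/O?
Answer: 1764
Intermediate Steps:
o(O) = 1
(o(8) + 41)² = (1 + 41)² = 42² = 1764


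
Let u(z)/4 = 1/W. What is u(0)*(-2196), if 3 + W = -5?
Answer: 1098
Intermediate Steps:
W = -8 (W = -3 - 5 = -8)
u(z) = -½ (u(z) = 4/(-8) = 4*(-⅛) = -½)
u(0)*(-2196) = -½*(-2196) = 1098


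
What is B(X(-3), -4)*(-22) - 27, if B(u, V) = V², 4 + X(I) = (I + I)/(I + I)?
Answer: -379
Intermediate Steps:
X(I) = -3 (X(I) = -4 + (I + I)/(I + I) = -4 + (2*I)/((2*I)) = -4 + (2*I)*(1/(2*I)) = -4 + 1 = -3)
B(X(-3), -4)*(-22) - 27 = (-4)²*(-22) - 27 = 16*(-22) - 27 = -352 - 27 = -379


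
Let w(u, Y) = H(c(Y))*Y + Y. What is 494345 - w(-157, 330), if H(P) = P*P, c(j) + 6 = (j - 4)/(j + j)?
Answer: 159723461/330 ≈ 4.8401e+5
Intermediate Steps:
c(j) = -6 + (-4 + j)/(2*j) (c(j) = -6 + (j - 4)/(j + j) = -6 + (-4 + j)/((2*j)) = -6 + (-4 + j)*(1/(2*j)) = -6 + (-4 + j)/(2*j))
H(P) = P**2
w(u, Y) = Y + Y*(-11/2 - 2/Y)**2 (w(u, Y) = (-11/2 - 2/Y)**2*Y + Y = Y*(-11/2 - 2/Y)**2 + Y = Y + Y*(-11/2 - 2/Y)**2)
494345 - w(-157, 330) = 494345 - (22 + 4/330 + (125/4)*330) = 494345 - (22 + 4*(1/330) + 20625/2) = 494345 - (22 + 2/165 + 20625/2) = 494345 - 1*3410389/330 = 494345 - 3410389/330 = 159723461/330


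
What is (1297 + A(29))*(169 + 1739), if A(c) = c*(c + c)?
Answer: 5683932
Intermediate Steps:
A(c) = 2*c**2 (A(c) = c*(2*c) = 2*c**2)
(1297 + A(29))*(169 + 1739) = (1297 + 2*29**2)*(169 + 1739) = (1297 + 2*841)*1908 = (1297 + 1682)*1908 = 2979*1908 = 5683932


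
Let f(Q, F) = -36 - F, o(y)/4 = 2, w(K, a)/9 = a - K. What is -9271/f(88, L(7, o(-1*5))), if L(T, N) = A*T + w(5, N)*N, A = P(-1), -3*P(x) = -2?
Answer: 27813/770 ≈ 36.121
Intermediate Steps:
P(x) = ⅔ (P(x) = -⅓*(-2) = ⅔)
w(K, a) = -9*K + 9*a (w(K, a) = 9*(a - K) = -9*K + 9*a)
A = ⅔ ≈ 0.66667
o(y) = 8 (o(y) = 4*2 = 8)
L(T, N) = 2*T/3 + N*(-45 + 9*N) (L(T, N) = 2*T/3 + (-9*5 + 9*N)*N = 2*T/3 + (-45 + 9*N)*N = 2*T/3 + N*(-45 + 9*N))
-9271/f(88, L(7, o(-1*5))) = -9271/(-36 - ((⅔)*7 + 9*8*(-5 + 8))) = -9271/(-36 - (14/3 + 9*8*3)) = -9271/(-36 - (14/3 + 216)) = -9271/(-36 - 1*662/3) = -9271/(-36 - 662/3) = -9271/(-770/3) = -9271*(-3/770) = 27813/770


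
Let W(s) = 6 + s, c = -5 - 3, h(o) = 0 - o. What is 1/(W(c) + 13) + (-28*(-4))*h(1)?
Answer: -1231/11 ≈ -111.91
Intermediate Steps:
h(o) = -o
c = -8
1/(W(c) + 13) + (-28*(-4))*h(1) = 1/((6 - 8) + 13) + (-28*(-4))*(-1*1) = 1/(-2 + 13) + 112*(-1) = 1/11 - 112 = -1231/11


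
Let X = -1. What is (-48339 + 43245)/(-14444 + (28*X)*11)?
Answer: 2547/7376 ≈ 0.34531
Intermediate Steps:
(-48339 + 43245)/(-14444 + (28*X)*11) = (-48339 + 43245)/(-14444 + (28*(-1))*11) = -5094/(-14444 - 28*11) = -5094/(-14444 - 308) = -5094/(-14752) = -5094*(-1/14752) = 2547/7376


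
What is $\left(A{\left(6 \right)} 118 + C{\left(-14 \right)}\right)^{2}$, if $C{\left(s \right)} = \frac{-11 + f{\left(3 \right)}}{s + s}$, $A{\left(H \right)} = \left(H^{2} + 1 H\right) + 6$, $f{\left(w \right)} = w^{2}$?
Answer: $\frac{6288014209}{196} \approx 3.2082 \cdot 10^{7}$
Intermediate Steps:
$A{\left(H \right)} = 6 + H + H^{2}$ ($A{\left(H \right)} = \left(H^{2} + H\right) + 6 = \left(H + H^{2}\right) + 6 = 6 + H + H^{2}$)
$C{\left(s \right)} = - \frac{1}{s}$ ($C{\left(s \right)} = \frac{-11 + 3^{2}}{s + s} = \frac{-11 + 9}{2 s} = - 2 \frac{1}{2 s} = - \frac{1}{s}$)
$\left(A{\left(6 \right)} 118 + C{\left(-14 \right)}\right)^{2} = \left(\left(6 + 6 + 6^{2}\right) 118 - \frac{1}{-14}\right)^{2} = \left(\left(6 + 6 + 36\right) 118 - - \frac{1}{14}\right)^{2} = \left(48 \cdot 118 + \frac{1}{14}\right)^{2} = \left(5664 + \frac{1}{14}\right)^{2} = \left(\frac{79297}{14}\right)^{2} = \frac{6288014209}{196}$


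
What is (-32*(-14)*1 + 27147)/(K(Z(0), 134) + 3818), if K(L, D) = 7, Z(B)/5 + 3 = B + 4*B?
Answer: 5519/765 ≈ 7.2144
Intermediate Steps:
Z(B) = -15 + 25*B (Z(B) = -15 + 5*(B + 4*B) = -15 + 5*(5*B) = -15 + 25*B)
(-32*(-14)*1 + 27147)/(K(Z(0), 134) + 3818) = (-32*(-14)*1 + 27147)/(7 + 3818) = (448*1 + 27147)/3825 = (448 + 27147)*(1/3825) = 27595*(1/3825) = 5519/765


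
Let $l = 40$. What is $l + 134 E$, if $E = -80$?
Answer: $-10680$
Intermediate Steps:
$l + 134 E = 40 + 134 \left(-80\right) = 40 - 10720 = -10680$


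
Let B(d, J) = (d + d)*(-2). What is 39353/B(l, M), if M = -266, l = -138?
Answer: 1711/24 ≈ 71.292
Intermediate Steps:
B(d, J) = -4*d (B(d, J) = (2*d)*(-2) = -4*d)
39353/B(l, M) = 39353/((-4*(-138))) = 39353/552 = 39353*(1/552) = 1711/24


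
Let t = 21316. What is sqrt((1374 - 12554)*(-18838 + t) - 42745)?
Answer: I*sqrt(27746785) ≈ 5267.5*I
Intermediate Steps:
sqrt((1374 - 12554)*(-18838 + t) - 42745) = sqrt((1374 - 12554)*(-18838 + 21316) - 42745) = sqrt(-11180*2478 - 42745) = sqrt(-27704040 - 42745) = sqrt(-27746785) = I*sqrt(27746785)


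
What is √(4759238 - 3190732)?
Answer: √1568506 ≈ 1252.4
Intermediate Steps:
√(4759238 - 3190732) = √1568506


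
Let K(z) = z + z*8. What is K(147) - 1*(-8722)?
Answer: 10045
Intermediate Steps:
K(z) = 9*z (K(z) = z + 8*z = 9*z)
K(147) - 1*(-8722) = 9*147 - 1*(-8722) = 1323 + 8722 = 10045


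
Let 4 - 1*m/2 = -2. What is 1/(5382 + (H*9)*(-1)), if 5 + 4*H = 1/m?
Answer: 16/86289 ≈ 0.00018542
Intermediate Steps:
m = 12 (m = 8 - 2*(-2) = 8 + 4 = 12)
H = -59/48 (H = -5/4 + (1/4)/12 = -5/4 + (1/4)*(1/12) = -5/4 + 1/48 = -59/48 ≈ -1.2292)
1/(5382 + (H*9)*(-1)) = 1/(5382 - 59/48*9*(-1)) = 1/(5382 - 177/16*(-1)) = 1/(5382 + 177/16) = 1/(86289/16) = 16/86289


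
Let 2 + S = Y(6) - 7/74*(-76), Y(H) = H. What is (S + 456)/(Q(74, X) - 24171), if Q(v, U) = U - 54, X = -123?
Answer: -2881/150146 ≈ -0.019188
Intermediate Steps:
Q(v, U) = -54 + U
S = 414/37 (S = -2 + (6 - 7/74*(-76)) = -2 + (6 + 266/37) = -2 + 488/37 = 414/37 ≈ 11.189)
(S + 456)/(Q(74, X) - 24171) = (414/37 + 456)/((-54 - 123) - 24171) = 17286/(37*(-177 - 24171)) = (17286/37)/(-24348) = (17286/37)*(-1/24348) = -2881/150146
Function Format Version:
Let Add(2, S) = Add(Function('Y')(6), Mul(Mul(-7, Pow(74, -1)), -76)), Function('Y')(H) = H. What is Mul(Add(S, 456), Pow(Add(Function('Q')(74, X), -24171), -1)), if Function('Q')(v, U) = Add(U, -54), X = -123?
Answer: Rational(-2881, 150146) ≈ -0.019188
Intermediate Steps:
Function('Q')(v, U) = Add(-54, U)
S = Rational(414, 37) (S = Add(-2, Add(6, Mul(Mul(-7, Pow(74, -1)), -76))) = Add(-2, Add(6, Mul(Mul(-7, Rational(1, 74)), -76))) = Add(-2, Add(6, Mul(Rational(-7, 74), -76))) = Add(-2, Add(6, Rational(266, 37))) = Add(-2, Rational(488, 37)) = Rational(414, 37) ≈ 11.189)
Mul(Add(S, 456), Pow(Add(Function('Q')(74, X), -24171), -1)) = Mul(Add(Rational(414, 37), 456), Pow(Add(Add(-54, -123), -24171), -1)) = Mul(Rational(17286, 37), Pow(Add(-177, -24171), -1)) = Mul(Rational(17286, 37), Pow(-24348, -1)) = Mul(Rational(17286, 37), Rational(-1, 24348)) = Rational(-2881, 150146)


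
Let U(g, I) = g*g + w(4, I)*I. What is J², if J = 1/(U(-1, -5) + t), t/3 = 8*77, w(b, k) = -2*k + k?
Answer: 1/3326976 ≈ 3.0057e-7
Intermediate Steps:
w(b, k) = -k
U(g, I) = g² - I² (U(g, I) = g*g + (-I)*I = g² - I²)
t = 1848 (t = 3*(8*77) = 3*616 = 1848)
J = 1/1824 (J = 1/(((-1)² - 1*(-5)²) + 1848) = 1/((1 - 1*25) + 1848) = 1/((1 - 25) + 1848) = 1/(-24 + 1848) = 1/1824 ≈ 0.00054825)
J² = (1/1824)² = 1/3326976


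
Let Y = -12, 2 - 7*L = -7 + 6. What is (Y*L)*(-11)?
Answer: 396/7 ≈ 56.571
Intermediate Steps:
L = 3/7 (L = 2/7 - (-7 + 6)/7 = 2/7 - ⅐*(-1) = 2/7 + ⅐ = 3/7 ≈ 0.42857)
(Y*L)*(-11) = -12*3/7*(-11) = -36/7*(-11) = 396/7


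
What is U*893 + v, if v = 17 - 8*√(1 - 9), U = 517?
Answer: 461698 - 16*I*√2 ≈ 4.617e+5 - 22.627*I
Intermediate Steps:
v = 17 - 16*I*√2 ≈ 17.0 - 22.627*I
U*893 + v = 517*893 + (17 - 16*I*√2) = 461681 + (17 - 16*I*√2) = 461698 - 16*I*√2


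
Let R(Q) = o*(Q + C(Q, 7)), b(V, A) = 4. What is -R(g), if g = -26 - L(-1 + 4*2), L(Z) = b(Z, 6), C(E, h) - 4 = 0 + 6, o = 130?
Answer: 2600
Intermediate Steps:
C(E, h) = 10 (C(E, h) = 4 + (0 + 6) = 4 + 6 = 10)
L(Z) = 4
g = -30 (g = -26 - 1*4 = -26 - 4 = -30)
R(Q) = 1300 + 130*Q (R(Q) = 130*(Q + 10) = 130*(10 + Q) = 1300 + 130*Q)
-R(g) = -(1300 + 130*(-30)) = -(1300 - 3900) = -1*(-2600) = 2600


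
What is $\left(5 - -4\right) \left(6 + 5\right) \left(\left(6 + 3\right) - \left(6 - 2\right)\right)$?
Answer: $495$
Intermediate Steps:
$\left(5 - -4\right) \left(6 + 5\right) \left(\left(6 + 3\right) - \left(6 - 2\right)\right) = \left(5 + 4\right) 11 \left(9 - \left(6 - 2\right)\right) = 9 \cdot 11 \left(9 - 4\right) = 99 \left(9 - 4\right) = 99 \cdot 5 = 495$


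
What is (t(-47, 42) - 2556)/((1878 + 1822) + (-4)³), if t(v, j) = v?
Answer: -2603/3636 ≈ -0.71590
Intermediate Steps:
(t(-47, 42) - 2556)/((1878 + 1822) + (-4)³) = (-47 - 2556)/((1878 + 1822) + (-4)³) = -2603/(3700 - 64) = -2603/3636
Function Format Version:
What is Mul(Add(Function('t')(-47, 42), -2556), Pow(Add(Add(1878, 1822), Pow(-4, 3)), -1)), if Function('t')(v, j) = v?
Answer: Rational(-2603, 3636) ≈ -0.71590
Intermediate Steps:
Mul(Add(Function('t')(-47, 42), -2556), Pow(Add(Add(1878, 1822), Pow(-4, 3)), -1)) = Mul(Add(-47, -2556), Pow(Add(Add(1878, 1822), Pow(-4, 3)), -1)) = Mul(-2603, Pow(Add(3700, -64), -1)) = Mul(-2603, Pow(3636, -1)) = Mul(-2603, Rational(1, 3636)) = Rational(-2603, 3636)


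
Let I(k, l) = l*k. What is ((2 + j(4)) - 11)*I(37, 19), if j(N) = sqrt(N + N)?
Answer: -6327 + 1406*sqrt(2) ≈ -4338.6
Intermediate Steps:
j(N) = sqrt(2)*sqrt(N) (j(N) = sqrt(2*N) = sqrt(2)*sqrt(N))
I(k, l) = k*l
((2 + j(4)) - 11)*I(37, 19) = ((2 + sqrt(2)*sqrt(4)) - 11)*(37*19) = ((2 + sqrt(2)*2) - 11)*703 = ((2 + 2*sqrt(2)) - 11)*703 = (-9 + 2*sqrt(2))*703 = -6327 + 1406*sqrt(2)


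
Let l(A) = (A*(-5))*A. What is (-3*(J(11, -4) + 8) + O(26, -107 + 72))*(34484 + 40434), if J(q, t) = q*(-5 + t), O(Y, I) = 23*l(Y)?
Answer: -5803672706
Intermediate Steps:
l(A) = -5*A**2 (l(A) = (-5*A)*A = -5*A**2)
O(Y, I) = -115*Y**2 (O(Y, I) = 23*(-5*Y**2) = -115*Y**2)
(-3*(J(11, -4) + 8) + O(26, -107 + 72))*(34484 + 40434) = (-3*(11*(-5 - 4) + 8) - 115*26**2)*(34484 + 40434) = (-3*(11*(-9) + 8) - 115*676)*74918 = (-3*(-99 + 8) - 77740)*74918 = (-3*(-91) - 77740)*74918 = (273 - 77740)*74918 = -77467*74918 = -5803672706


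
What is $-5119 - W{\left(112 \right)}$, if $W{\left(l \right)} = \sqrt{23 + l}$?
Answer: $-5119 - 3 \sqrt{15} \approx -5130.6$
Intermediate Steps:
$-5119 - W{\left(112 \right)} = -5119 - \sqrt{23 + 112} = -5119 - \sqrt{135} = -5119 - 3 \sqrt{15}$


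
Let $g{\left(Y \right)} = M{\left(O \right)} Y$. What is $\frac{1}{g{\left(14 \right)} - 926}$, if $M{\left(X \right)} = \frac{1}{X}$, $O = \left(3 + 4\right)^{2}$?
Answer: $- \frac{7}{6480} \approx -0.0010802$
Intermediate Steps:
$O = 49$ ($O = 7^{2} = 49$)
$g{\left(Y \right)} = \frac{Y}{49}$
$\frac{1}{g{\left(14 \right)} - 926} = \frac{1}{\frac{1}{49} \cdot 14 - 926} = \frac{1}{\frac{2}{7} - 926} = \frac{1}{- \frac{6480}{7}} = - \frac{7}{6480}$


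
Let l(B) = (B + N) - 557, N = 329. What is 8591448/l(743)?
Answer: 8591448/515 ≈ 16682.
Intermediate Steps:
l(B) = -228 + B (l(B) = (B + 329) - 557 = (329 + B) - 557 = -228 + B)
8591448/l(743) = 8591448/(-228 + 743) = 8591448/515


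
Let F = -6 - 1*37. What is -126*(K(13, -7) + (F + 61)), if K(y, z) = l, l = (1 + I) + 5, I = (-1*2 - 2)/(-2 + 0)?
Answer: -3276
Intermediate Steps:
F = -43 (F = -6 - 37 = -43)
I = 2 (I = (-2 - 2)/(-2) = -4*(-1/2) = 2)
l = 8 (l = (1 + 2) + 5 = 3 + 5 = 8)
K(y, z) = 8
-126*(K(13, -7) + (F + 61)) = -126*(8 + (-43 + 61)) = -126*(8 + 18) = -126*26 = -3276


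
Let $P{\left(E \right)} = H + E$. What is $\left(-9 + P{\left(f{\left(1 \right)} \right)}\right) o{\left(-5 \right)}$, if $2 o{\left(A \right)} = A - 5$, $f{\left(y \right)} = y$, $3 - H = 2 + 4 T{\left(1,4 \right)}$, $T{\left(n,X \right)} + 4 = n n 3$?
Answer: $15$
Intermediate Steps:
$T{\left(n,X \right)} = -4 + 3 n^{2}$ ($T{\left(n,X \right)} = -4 + n n 3 = -4 + n^{2} \cdot 3 = -4 + 3 n^{2}$)
$H = 5$ ($H = 3 - \left(2 + 4 \left(-4 + 3 \cdot 1^{2}\right)\right) = 3 - \left(2 + 4 \left(-4 + 3 \cdot 1\right)\right) = 3 - \left(2 + 4 \left(-4 + 3\right)\right) = 3 - \left(2 + 4 \left(-1\right)\right) = 3 - \left(2 - 4\right) = 3 - -2 = 3 + 2 = 5$)
$o{\left(A \right)} = - \frac{5}{2} + \frac{A}{2}$ ($o{\left(A \right)} = \frac{A - 5}{2} = \frac{-5 + A}{2} = - \frac{5}{2} + \frac{A}{2}$)
$P{\left(E \right)} = 5 + E$
$\left(-9 + P{\left(f{\left(1 \right)} \right)}\right) o{\left(-5 \right)} = \left(-9 + \left(5 + 1\right)\right) \left(- \frac{5}{2} + \frac{1}{2} \left(-5\right)\right) = \left(-9 + 6\right) \left(- \frac{5}{2} - \frac{5}{2}\right) = \left(-3\right) \left(-5\right) = 15$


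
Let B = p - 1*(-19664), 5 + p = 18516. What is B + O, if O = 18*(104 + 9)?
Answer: 40209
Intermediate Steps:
p = 18511 (p = -5 + 18516 = 18511)
O = 2034 (O = 18*113 = 2034)
B = 38175 (B = 18511 - 1*(-19664) = 18511 + 19664 = 38175)
B + O = 38175 + 2034 = 40209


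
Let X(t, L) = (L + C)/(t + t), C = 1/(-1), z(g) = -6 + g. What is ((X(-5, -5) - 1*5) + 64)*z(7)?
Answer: 298/5 ≈ 59.600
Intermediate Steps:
C = -1 (C = 1*(-1) = -1)
X(t, L) = (-1 + L)/(2*t) (X(t, L) = (L - 1)/(t + t) = (-1 + L)/((2*t)) = (-1 + L)*(1/(2*t)) = (-1 + L)/(2*t))
((X(-5, -5) - 1*5) + 64)*z(7) = (((½)*(-1 - 5)/(-5) - 1*5) + 64)*(-6 + 7) = (((½)*(-⅕)*(-6) - 5) + 64)*1 = ((⅗ - 5) + 64)*1 = (-22/5 + 64)*1 = (298/5)*1 = 298/5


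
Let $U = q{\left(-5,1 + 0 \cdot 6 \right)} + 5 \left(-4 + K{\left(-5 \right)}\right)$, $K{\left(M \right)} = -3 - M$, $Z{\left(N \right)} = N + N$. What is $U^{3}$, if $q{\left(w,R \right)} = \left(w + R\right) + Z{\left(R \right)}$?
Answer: $-1728$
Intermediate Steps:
$Z{\left(N \right)} = 2 N$
$q{\left(w,R \right)} = w + 3 R$ ($q{\left(w,R \right)} = \left(w + R\right) + 2 R = \left(R + w\right) + 2 R = w + 3 R$)
$U = -12$ ($U = \left(-5 + 3 \left(1 + 0 \cdot 6\right)\right) + 5 \left(-4 - -2\right) = \left(-5 + 3 \left(1 + 0\right)\right) + 5 \left(-4 + \left(-3 + 5\right)\right) = \left(-5 + 3 \cdot 1\right) + 5 \left(-4 + 2\right) = \left(-5 + 3\right) + 5 \left(-2\right) = -2 - 10 = -12$)
$U^{3} = \left(-12\right)^{3} = -1728$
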